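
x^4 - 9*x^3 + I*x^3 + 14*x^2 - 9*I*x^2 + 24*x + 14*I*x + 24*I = (x - 6)*(x - 4)*(x + 1)*(x + I)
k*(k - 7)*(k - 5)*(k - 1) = k^4 - 13*k^3 + 47*k^2 - 35*k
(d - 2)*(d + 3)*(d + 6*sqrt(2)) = d^3 + d^2 + 6*sqrt(2)*d^2 - 6*d + 6*sqrt(2)*d - 36*sqrt(2)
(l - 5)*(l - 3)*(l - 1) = l^3 - 9*l^2 + 23*l - 15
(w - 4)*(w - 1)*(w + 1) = w^3 - 4*w^2 - w + 4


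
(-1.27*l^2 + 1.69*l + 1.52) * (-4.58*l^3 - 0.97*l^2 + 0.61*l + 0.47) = 5.8166*l^5 - 6.5083*l^4 - 9.3756*l^3 - 1.0404*l^2 + 1.7215*l + 0.7144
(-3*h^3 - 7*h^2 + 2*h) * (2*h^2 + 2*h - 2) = -6*h^5 - 20*h^4 - 4*h^3 + 18*h^2 - 4*h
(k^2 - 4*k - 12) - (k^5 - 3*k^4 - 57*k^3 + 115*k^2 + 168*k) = -k^5 + 3*k^4 + 57*k^3 - 114*k^2 - 172*k - 12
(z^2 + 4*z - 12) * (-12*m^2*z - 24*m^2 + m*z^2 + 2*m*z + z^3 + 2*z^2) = -12*m^2*z^3 - 72*m^2*z^2 + 48*m^2*z + 288*m^2 + m*z^4 + 6*m*z^3 - 4*m*z^2 - 24*m*z + z^5 + 6*z^4 - 4*z^3 - 24*z^2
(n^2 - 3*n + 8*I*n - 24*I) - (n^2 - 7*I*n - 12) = -3*n + 15*I*n + 12 - 24*I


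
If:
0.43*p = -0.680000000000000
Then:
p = -1.58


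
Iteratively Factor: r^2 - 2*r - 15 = (r - 5)*(r + 3)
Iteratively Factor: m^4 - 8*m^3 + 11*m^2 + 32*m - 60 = (m - 3)*(m^3 - 5*m^2 - 4*m + 20) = (m - 3)*(m - 2)*(m^2 - 3*m - 10) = (m - 3)*(m - 2)*(m + 2)*(m - 5)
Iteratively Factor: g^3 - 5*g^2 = (g)*(g^2 - 5*g) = g*(g - 5)*(g)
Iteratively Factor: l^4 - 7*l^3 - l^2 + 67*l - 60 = (l - 5)*(l^3 - 2*l^2 - 11*l + 12) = (l - 5)*(l - 1)*(l^2 - l - 12) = (l - 5)*(l - 4)*(l - 1)*(l + 3)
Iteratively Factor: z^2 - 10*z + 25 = (z - 5)*(z - 5)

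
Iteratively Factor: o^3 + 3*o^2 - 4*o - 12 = (o + 2)*(o^2 + o - 6) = (o - 2)*(o + 2)*(o + 3)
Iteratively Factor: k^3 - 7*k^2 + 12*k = (k)*(k^2 - 7*k + 12) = k*(k - 4)*(k - 3)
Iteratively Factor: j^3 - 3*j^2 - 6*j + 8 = (j - 4)*(j^2 + j - 2) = (j - 4)*(j - 1)*(j + 2)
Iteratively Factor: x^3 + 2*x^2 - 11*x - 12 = (x + 1)*(x^2 + x - 12) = (x + 1)*(x + 4)*(x - 3)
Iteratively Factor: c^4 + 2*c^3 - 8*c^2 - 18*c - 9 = (c - 3)*(c^3 + 5*c^2 + 7*c + 3) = (c - 3)*(c + 1)*(c^2 + 4*c + 3) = (c - 3)*(c + 1)^2*(c + 3)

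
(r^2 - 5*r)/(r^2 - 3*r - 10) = r/(r + 2)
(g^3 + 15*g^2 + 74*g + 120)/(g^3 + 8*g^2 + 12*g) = (g^2 + 9*g + 20)/(g*(g + 2))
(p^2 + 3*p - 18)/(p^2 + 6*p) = (p - 3)/p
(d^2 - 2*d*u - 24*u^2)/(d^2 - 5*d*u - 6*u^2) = (d + 4*u)/(d + u)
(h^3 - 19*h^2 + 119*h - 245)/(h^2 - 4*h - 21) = (h^2 - 12*h + 35)/(h + 3)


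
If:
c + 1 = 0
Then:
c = -1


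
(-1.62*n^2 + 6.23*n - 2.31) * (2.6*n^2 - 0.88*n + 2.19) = -4.212*n^4 + 17.6236*n^3 - 15.0362*n^2 + 15.6765*n - 5.0589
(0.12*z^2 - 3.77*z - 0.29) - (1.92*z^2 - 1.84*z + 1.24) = -1.8*z^2 - 1.93*z - 1.53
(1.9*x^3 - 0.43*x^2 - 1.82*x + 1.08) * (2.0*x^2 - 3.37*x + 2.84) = 3.8*x^5 - 7.263*x^4 + 3.2051*x^3 + 7.0722*x^2 - 8.8084*x + 3.0672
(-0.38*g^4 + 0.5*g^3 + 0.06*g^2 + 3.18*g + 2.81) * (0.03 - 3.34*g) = 1.2692*g^5 - 1.6814*g^4 - 0.1854*g^3 - 10.6194*g^2 - 9.29*g + 0.0843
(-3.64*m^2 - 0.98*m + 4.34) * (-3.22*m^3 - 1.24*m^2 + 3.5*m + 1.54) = 11.7208*m^5 + 7.6692*m^4 - 25.4996*m^3 - 14.4172*m^2 + 13.6808*m + 6.6836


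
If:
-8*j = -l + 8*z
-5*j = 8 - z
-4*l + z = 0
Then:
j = -248/187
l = 64/187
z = 256/187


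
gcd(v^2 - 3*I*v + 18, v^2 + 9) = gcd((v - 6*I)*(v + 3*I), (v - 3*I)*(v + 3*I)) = v + 3*I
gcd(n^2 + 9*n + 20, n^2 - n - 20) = n + 4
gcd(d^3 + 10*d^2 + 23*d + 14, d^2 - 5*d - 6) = d + 1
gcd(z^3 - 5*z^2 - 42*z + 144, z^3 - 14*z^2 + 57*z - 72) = z^2 - 11*z + 24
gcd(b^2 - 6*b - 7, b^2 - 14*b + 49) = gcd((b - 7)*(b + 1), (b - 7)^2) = b - 7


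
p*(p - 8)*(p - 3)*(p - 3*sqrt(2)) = p^4 - 11*p^3 - 3*sqrt(2)*p^3 + 24*p^2 + 33*sqrt(2)*p^2 - 72*sqrt(2)*p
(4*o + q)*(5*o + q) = 20*o^2 + 9*o*q + q^2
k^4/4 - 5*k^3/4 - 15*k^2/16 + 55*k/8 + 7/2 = (k/4 + 1/2)*(k - 4)*(k - 7/2)*(k + 1/2)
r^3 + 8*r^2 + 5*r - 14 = (r - 1)*(r + 2)*(r + 7)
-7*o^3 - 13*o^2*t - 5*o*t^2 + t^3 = (-7*o + t)*(o + t)^2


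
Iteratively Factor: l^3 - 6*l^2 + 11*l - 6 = (l - 3)*(l^2 - 3*l + 2) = (l - 3)*(l - 2)*(l - 1)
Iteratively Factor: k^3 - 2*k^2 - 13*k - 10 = (k - 5)*(k^2 + 3*k + 2) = (k - 5)*(k + 2)*(k + 1)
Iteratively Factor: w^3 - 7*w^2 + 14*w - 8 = (w - 2)*(w^2 - 5*w + 4) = (w - 4)*(w - 2)*(w - 1)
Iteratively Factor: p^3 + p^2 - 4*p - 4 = (p + 2)*(p^2 - p - 2) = (p - 2)*(p + 2)*(p + 1)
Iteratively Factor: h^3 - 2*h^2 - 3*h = (h)*(h^2 - 2*h - 3) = h*(h - 3)*(h + 1)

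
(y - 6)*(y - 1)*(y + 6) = y^3 - y^2 - 36*y + 36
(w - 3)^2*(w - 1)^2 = w^4 - 8*w^3 + 22*w^2 - 24*w + 9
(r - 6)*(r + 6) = r^2 - 36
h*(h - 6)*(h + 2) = h^3 - 4*h^2 - 12*h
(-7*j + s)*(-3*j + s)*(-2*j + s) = -42*j^3 + 41*j^2*s - 12*j*s^2 + s^3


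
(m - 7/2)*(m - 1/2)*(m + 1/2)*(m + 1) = m^4 - 5*m^3/2 - 15*m^2/4 + 5*m/8 + 7/8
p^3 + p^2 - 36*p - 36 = (p - 6)*(p + 1)*(p + 6)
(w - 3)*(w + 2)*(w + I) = w^3 - w^2 + I*w^2 - 6*w - I*w - 6*I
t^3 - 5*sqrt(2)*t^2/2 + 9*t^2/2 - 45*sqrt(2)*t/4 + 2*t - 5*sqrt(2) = (t + 1/2)*(t + 4)*(t - 5*sqrt(2)/2)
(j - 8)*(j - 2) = j^2 - 10*j + 16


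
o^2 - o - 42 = (o - 7)*(o + 6)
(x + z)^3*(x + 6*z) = x^4 + 9*x^3*z + 21*x^2*z^2 + 19*x*z^3 + 6*z^4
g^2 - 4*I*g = g*(g - 4*I)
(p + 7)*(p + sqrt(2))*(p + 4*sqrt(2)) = p^3 + 7*p^2 + 5*sqrt(2)*p^2 + 8*p + 35*sqrt(2)*p + 56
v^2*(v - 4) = v^3 - 4*v^2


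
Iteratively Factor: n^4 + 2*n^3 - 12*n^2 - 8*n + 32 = (n - 2)*(n^3 + 4*n^2 - 4*n - 16) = (n - 2)*(n + 2)*(n^2 + 2*n - 8) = (n - 2)^2*(n + 2)*(n + 4)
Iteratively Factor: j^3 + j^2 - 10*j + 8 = (j + 4)*(j^2 - 3*j + 2) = (j - 2)*(j + 4)*(j - 1)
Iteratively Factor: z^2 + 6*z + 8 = (z + 4)*(z + 2)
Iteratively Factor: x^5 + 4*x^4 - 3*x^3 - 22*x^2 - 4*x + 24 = (x + 3)*(x^4 + x^3 - 6*x^2 - 4*x + 8) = (x + 2)*(x + 3)*(x^3 - x^2 - 4*x + 4) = (x - 2)*(x + 2)*(x + 3)*(x^2 + x - 2) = (x - 2)*(x - 1)*(x + 2)*(x + 3)*(x + 2)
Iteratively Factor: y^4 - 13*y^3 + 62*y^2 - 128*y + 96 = (y - 4)*(y^3 - 9*y^2 + 26*y - 24) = (y - 4)*(y - 2)*(y^2 - 7*y + 12) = (y - 4)*(y - 3)*(y - 2)*(y - 4)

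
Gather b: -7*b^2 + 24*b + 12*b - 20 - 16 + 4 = -7*b^2 + 36*b - 32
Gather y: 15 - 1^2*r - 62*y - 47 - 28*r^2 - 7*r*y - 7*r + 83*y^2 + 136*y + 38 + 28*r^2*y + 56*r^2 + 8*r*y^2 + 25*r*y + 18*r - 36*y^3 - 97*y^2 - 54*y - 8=28*r^2 + 10*r - 36*y^3 + y^2*(8*r - 14) + y*(28*r^2 + 18*r + 20) - 2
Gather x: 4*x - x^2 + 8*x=-x^2 + 12*x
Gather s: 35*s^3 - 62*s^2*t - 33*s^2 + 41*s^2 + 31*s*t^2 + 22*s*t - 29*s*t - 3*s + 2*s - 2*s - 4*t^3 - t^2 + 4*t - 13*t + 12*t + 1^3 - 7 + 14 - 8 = 35*s^3 + s^2*(8 - 62*t) + s*(31*t^2 - 7*t - 3) - 4*t^3 - t^2 + 3*t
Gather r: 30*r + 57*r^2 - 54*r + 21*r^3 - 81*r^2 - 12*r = 21*r^3 - 24*r^2 - 36*r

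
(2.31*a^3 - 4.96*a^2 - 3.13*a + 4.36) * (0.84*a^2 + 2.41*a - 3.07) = 1.9404*a^5 + 1.4007*a^4 - 21.6745*a^3 + 11.3463*a^2 + 20.1167*a - 13.3852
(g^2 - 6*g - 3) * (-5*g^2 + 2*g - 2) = -5*g^4 + 32*g^3 + g^2 + 6*g + 6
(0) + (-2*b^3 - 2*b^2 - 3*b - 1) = -2*b^3 - 2*b^2 - 3*b - 1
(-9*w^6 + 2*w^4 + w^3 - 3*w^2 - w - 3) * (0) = 0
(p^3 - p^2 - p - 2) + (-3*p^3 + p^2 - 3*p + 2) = -2*p^3 - 4*p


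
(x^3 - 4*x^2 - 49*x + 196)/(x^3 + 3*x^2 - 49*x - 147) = (x - 4)/(x + 3)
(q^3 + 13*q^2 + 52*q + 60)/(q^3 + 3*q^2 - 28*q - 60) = (q + 5)/(q - 5)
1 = 1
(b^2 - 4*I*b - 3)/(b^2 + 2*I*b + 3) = (b - 3*I)/(b + 3*I)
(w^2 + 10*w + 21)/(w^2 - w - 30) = (w^2 + 10*w + 21)/(w^2 - w - 30)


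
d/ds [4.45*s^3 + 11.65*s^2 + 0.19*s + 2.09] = 13.35*s^2 + 23.3*s + 0.19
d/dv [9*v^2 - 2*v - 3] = 18*v - 2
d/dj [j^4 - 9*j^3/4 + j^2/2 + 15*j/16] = 4*j^3 - 27*j^2/4 + j + 15/16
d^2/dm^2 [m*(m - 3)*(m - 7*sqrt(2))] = 6*m - 14*sqrt(2) - 6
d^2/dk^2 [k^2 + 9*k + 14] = 2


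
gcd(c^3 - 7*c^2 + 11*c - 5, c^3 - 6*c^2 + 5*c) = c^2 - 6*c + 5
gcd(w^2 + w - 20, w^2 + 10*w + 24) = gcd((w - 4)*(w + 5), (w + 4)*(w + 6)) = 1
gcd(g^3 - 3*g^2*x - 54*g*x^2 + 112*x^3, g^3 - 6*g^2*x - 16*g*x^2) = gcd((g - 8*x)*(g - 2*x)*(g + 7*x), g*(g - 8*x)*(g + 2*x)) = -g + 8*x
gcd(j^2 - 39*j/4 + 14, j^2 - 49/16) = j - 7/4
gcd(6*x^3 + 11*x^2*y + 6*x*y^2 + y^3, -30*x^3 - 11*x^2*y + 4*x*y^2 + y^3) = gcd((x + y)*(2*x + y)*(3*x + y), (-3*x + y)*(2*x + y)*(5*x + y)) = 2*x + y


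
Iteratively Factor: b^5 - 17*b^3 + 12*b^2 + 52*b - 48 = (b - 3)*(b^4 + 3*b^3 - 8*b^2 - 12*b + 16) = (b - 3)*(b - 2)*(b^3 + 5*b^2 + 2*b - 8) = (b - 3)*(b - 2)*(b + 4)*(b^2 + b - 2) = (b - 3)*(b - 2)*(b + 2)*(b + 4)*(b - 1)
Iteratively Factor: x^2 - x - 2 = (x - 2)*(x + 1)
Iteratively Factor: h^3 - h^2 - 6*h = (h - 3)*(h^2 + 2*h) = h*(h - 3)*(h + 2)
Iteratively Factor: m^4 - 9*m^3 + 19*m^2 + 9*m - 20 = (m + 1)*(m^3 - 10*m^2 + 29*m - 20) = (m - 5)*(m + 1)*(m^2 - 5*m + 4) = (m - 5)*(m - 4)*(m + 1)*(m - 1)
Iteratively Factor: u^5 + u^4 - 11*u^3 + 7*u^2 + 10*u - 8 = (u - 1)*(u^4 + 2*u^3 - 9*u^2 - 2*u + 8) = (u - 1)*(u + 4)*(u^3 - 2*u^2 - u + 2) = (u - 1)^2*(u + 4)*(u^2 - u - 2) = (u - 2)*(u - 1)^2*(u + 4)*(u + 1)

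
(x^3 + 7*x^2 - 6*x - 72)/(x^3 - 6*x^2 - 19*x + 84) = (x + 6)/(x - 7)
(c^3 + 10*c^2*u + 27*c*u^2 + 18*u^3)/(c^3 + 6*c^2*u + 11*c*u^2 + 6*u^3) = (c + 6*u)/(c + 2*u)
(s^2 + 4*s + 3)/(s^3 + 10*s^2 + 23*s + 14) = (s + 3)/(s^2 + 9*s + 14)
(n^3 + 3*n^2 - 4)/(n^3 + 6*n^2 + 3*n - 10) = (n + 2)/(n + 5)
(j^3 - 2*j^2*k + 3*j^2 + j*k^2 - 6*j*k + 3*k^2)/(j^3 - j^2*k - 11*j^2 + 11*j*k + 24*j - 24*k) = (j^2 - j*k + 3*j - 3*k)/(j^2 - 11*j + 24)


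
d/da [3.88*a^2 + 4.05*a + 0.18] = 7.76*a + 4.05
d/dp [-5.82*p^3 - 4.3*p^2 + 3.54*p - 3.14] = -17.46*p^2 - 8.6*p + 3.54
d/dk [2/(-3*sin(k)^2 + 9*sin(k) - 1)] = 6*(2*sin(k) - 3)*cos(k)/(3*sin(k)^2 - 9*sin(k) + 1)^2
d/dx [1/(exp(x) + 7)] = -exp(x)/(exp(x) + 7)^2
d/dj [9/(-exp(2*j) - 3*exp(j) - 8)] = (18*exp(j) + 27)*exp(j)/(exp(2*j) + 3*exp(j) + 8)^2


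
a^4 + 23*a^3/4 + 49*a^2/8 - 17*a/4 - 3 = (a - 3/4)*(a + 1/2)*(a + 2)*(a + 4)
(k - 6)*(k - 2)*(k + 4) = k^3 - 4*k^2 - 20*k + 48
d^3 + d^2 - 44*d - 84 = (d - 7)*(d + 2)*(d + 6)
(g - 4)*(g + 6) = g^2 + 2*g - 24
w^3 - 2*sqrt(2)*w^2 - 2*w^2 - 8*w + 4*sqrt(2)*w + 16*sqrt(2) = (w - 4)*(w + 2)*(w - 2*sqrt(2))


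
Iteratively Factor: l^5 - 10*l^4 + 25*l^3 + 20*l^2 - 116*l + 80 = (l + 2)*(l^4 - 12*l^3 + 49*l^2 - 78*l + 40) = (l - 4)*(l + 2)*(l^3 - 8*l^2 + 17*l - 10) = (l - 5)*(l - 4)*(l + 2)*(l^2 - 3*l + 2) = (l - 5)*(l - 4)*(l - 2)*(l + 2)*(l - 1)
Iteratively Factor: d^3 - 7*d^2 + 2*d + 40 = (d - 4)*(d^2 - 3*d - 10) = (d - 4)*(d + 2)*(d - 5)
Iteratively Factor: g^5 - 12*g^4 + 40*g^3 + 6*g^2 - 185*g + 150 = (g - 5)*(g^4 - 7*g^3 + 5*g^2 + 31*g - 30) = (g - 5)*(g - 1)*(g^3 - 6*g^2 - g + 30) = (g - 5)^2*(g - 1)*(g^2 - g - 6) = (g - 5)^2*(g - 3)*(g - 1)*(g + 2)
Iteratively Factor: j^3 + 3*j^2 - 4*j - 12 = (j - 2)*(j^2 + 5*j + 6) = (j - 2)*(j + 2)*(j + 3)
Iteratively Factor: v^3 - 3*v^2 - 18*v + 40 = (v + 4)*(v^2 - 7*v + 10) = (v - 5)*(v + 4)*(v - 2)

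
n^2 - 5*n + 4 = (n - 4)*(n - 1)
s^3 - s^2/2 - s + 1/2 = (s - 1)*(s - 1/2)*(s + 1)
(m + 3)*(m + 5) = m^2 + 8*m + 15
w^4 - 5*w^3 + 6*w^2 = w^2*(w - 3)*(w - 2)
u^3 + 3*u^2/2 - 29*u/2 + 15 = (u - 2)*(u - 3/2)*(u + 5)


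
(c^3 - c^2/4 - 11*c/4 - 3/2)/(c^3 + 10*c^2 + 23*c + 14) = (4*c^2 - 5*c - 6)/(4*(c^2 + 9*c + 14))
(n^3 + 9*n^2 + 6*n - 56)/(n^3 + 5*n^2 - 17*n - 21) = (n^2 + 2*n - 8)/(n^2 - 2*n - 3)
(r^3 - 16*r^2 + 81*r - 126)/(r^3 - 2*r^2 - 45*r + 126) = (r - 7)/(r + 7)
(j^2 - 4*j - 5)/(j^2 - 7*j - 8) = (j - 5)/(j - 8)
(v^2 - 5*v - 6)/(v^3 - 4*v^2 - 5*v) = (v - 6)/(v*(v - 5))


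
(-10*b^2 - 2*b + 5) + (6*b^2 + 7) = -4*b^2 - 2*b + 12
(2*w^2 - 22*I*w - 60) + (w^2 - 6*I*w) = 3*w^2 - 28*I*w - 60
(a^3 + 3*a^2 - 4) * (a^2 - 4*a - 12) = a^5 - a^4 - 24*a^3 - 40*a^2 + 16*a + 48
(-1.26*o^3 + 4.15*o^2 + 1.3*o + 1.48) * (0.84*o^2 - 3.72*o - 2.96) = -1.0584*o^5 + 8.1732*o^4 - 10.6164*o^3 - 15.8768*o^2 - 9.3536*o - 4.3808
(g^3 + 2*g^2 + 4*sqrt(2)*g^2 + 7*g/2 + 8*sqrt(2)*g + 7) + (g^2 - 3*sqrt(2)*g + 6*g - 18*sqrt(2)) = g^3 + 3*g^2 + 4*sqrt(2)*g^2 + 5*sqrt(2)*g + 19*g/2 - 18*sqrt(2) + 7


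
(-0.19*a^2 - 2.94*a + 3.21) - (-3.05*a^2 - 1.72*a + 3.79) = 2.86*a^2 - 1.22*a - 0.58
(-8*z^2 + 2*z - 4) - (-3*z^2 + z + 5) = -5*z^2 + z - 9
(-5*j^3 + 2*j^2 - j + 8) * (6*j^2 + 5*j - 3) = -30*j^5 - 13*j^4 + 19*j^3 + 37*j^2 + 43*j - 24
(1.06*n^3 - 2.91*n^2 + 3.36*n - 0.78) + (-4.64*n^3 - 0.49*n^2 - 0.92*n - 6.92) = -3.58*n^3 - 3.4*n^2 + 2.44*n - 7.7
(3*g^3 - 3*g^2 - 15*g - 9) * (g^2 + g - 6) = 3*g^5 - 36*g^3 - 6*g^2 + 81*g + 54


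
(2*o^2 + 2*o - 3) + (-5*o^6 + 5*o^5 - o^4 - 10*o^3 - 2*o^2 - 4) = -5*o^6 + 5*o^5 - o^4 - 10*o^3 + 2*o - 7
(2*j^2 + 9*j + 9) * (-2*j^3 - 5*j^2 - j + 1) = -4*j^5 - 28*j^4 - 65*j^3 - 52*j^2 + 9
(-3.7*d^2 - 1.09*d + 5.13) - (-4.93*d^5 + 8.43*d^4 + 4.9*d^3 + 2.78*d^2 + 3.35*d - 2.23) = 4.93*d^5 - 8.43*d^4 - 4.9*d^3 - 6.48*d^2 - 4.44*d + 7.36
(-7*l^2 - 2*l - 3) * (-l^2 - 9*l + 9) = 7*l^4 + 65*l^3 - 42*l^2 + 9*l - 27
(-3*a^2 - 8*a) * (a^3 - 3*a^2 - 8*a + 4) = -3*a^5 + a^4 + 48*a^3 + 52*a^2 - 32*a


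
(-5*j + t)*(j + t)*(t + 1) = -5*j^2*t - 5*j^2 - 4*j*t^2 - 4*j*t + t^3 + t^2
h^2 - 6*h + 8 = (h - 4)*(h - 2)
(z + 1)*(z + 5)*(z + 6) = z^3 + 12*z^2 + 41*z + 30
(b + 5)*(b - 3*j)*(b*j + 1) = b^3*j - 3*b^2*j^2 + 5*b^2*j + b^2 - 15*b*j^2 - 3*b*j + 5*b - 15*j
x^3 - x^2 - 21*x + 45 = (x - 3)^2*(x + 5)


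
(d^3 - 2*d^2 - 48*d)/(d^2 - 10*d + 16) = d*(d + 6)/(d - 2)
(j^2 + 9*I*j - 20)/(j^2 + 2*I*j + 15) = (j + 4*I)/(j - 3*I)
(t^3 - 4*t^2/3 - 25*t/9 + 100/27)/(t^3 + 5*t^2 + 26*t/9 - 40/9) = (9*t^2 - 27*t + 20)/(3*(3*t^2 + 10*t - 8))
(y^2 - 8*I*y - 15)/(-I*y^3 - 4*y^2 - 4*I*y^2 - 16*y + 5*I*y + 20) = (I*y^2 + 8*y - 15*I)/(y^3 + 4*y^2*(1 - I) - y*(5 + 16*I) + 20*I)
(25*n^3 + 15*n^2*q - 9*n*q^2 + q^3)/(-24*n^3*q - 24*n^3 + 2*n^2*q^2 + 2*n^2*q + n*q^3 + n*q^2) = (25*n^3 + 15*n^2*q - 9*n*q^2 + q^3)/(n*(-24*n^2*q - 24*n^2 + 2*n*q^2 + 2*n*q + q^3 + q^2))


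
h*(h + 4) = h^2 + 4*h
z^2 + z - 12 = (z - 3)*(z + 4)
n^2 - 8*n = n*(n - 8)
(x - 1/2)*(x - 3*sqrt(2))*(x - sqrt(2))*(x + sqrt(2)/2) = x^4 - 7*sqrt(2)*x^3/2 - x^3/2 + 2*x^2 + 7*sqrt(2)*x^2/4 - x + 3*sqrt(2)*x - 3*sqrt(2)/2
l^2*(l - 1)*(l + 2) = l^4 + l^3 - 2*l^2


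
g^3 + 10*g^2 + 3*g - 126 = (g - 3)*(g + 6)*(g + 7)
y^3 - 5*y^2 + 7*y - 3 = (y - 3)*(y - 1)^2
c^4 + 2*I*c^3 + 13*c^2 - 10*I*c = c*(c - 2*I)*(c - I)*(c + 5*I)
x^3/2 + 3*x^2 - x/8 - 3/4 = (x/2 + 1/4)*(x - 1/2)*(x + 6)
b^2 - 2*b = b*(b - 2)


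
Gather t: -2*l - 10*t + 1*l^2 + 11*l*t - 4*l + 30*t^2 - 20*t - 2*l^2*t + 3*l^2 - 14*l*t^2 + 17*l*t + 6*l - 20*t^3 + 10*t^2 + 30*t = 4*l^2 - 20*t^3 + t^2*(40 - 14*l) + t*(-2*l^2 + 28*l)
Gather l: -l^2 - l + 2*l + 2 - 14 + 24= -l^2 + l + 12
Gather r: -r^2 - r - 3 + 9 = -r^2 - r + 6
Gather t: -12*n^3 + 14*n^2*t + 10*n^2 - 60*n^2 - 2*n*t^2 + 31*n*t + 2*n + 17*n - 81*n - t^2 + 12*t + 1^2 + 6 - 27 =-12*n^3 - 50*n^2 - 62*n + t^2*(-2*n - 1) + t*(14*n^2 + 31*n + 12) - 20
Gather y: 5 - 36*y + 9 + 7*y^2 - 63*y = 7*y^2 - 99*y + 14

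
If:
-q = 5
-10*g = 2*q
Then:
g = 1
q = -5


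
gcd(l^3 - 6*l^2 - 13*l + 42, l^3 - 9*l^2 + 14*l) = l^2 - 9*l + 14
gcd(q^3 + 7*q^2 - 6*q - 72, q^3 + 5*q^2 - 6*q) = q + 6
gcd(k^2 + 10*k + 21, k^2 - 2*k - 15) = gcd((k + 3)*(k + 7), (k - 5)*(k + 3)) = k + 3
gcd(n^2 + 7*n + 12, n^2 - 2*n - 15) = n + 3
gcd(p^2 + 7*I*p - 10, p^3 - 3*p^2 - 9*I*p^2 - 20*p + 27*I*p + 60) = 1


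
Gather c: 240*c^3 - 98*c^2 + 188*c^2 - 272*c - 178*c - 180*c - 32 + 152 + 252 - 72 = 240*c^3 + 90*c^2 - 630*c + 300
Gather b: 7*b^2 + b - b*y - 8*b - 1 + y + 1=7*b^2 + b*(-y - 7) + y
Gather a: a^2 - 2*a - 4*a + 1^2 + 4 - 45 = a^2 - 6*a - 40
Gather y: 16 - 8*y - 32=-8*y - 16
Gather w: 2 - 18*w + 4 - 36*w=6 - 54*w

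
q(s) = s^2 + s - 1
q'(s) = 2*s + 1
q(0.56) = -0.13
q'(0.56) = 2.12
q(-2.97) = 4.85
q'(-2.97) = -4.94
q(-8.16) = 57.43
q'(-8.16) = -15.32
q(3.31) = 13.27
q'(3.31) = 7.62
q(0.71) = 0.21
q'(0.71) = 2.42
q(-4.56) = 15.23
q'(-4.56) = -8.12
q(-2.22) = 1.71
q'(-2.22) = -3.44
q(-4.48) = 14.59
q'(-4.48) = -7.96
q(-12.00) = 131.00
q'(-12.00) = -23.00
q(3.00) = 11.00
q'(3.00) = 7.00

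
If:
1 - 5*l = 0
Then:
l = 1/5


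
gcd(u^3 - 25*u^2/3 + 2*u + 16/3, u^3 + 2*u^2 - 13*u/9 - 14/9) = u^2 - u/3 - 2/3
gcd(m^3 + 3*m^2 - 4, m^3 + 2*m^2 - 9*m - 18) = m + 2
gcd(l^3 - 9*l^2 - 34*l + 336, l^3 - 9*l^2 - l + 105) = l - 7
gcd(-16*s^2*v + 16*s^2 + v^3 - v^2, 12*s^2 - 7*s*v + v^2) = 4*s - v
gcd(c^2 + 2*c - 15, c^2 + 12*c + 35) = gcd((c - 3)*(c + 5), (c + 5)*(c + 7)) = c + 5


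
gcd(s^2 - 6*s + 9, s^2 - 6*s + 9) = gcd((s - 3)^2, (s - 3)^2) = s^2 - 6*s + 9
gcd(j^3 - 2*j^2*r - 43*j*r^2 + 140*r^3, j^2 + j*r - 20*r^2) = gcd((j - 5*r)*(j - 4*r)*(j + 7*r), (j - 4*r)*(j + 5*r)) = -j + 4*r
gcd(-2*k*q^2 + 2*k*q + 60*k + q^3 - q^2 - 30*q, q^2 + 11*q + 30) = q + 5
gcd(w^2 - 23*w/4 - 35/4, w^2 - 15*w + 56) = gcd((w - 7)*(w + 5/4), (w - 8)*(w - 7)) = w - 7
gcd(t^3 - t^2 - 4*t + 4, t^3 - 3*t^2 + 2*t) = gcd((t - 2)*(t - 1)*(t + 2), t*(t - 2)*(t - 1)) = t^2 - 3*t + 2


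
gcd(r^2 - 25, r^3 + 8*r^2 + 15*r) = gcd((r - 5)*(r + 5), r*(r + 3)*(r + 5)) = r + 5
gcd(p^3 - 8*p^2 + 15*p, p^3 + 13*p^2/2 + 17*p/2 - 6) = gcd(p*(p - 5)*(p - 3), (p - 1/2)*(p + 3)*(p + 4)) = 1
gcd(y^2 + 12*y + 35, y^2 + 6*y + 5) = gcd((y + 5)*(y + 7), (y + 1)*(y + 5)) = y + 5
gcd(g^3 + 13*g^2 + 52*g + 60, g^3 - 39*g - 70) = g^2 + 7*g + 10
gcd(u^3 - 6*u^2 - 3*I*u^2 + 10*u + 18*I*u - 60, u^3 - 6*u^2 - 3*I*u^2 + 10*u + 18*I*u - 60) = u^3 + u^2*(-6 - 3*I) + u*(10 + 18*I) - 60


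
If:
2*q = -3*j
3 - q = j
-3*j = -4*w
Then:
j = -6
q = 9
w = -9/2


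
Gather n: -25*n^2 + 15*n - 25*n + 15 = -25*n^2 - 10*n + 15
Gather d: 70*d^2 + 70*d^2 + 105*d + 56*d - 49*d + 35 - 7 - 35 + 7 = 140*d^2 + 112*d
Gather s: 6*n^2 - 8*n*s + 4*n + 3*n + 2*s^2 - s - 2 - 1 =6*n^2 + 7*n + 2*s^2 + s*(-8*n - 1) - 3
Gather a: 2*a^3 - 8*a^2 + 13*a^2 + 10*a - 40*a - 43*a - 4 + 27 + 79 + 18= 2*a^3 + 5*a^2 - 73*a + 120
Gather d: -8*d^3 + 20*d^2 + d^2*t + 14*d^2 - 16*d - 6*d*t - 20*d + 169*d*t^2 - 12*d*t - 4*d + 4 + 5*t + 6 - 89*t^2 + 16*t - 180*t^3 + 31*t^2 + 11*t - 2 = -8*d^3 + d^2*(t + 34) + d*(169*t^2 - 18*t - 40) - 180*t^3 - 58*t^2 + 32*t + 8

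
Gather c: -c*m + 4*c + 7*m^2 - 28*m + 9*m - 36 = c*(4 - m) + 7*m^2 - 19*m - 36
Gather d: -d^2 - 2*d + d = -d^2 - d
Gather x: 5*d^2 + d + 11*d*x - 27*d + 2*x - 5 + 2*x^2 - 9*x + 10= 5*d^2 - 26*d + 2*x^2 + x*(11*d - 7) + 5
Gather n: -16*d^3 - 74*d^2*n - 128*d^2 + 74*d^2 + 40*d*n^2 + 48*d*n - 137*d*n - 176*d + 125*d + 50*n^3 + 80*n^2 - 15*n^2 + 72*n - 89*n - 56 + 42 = -16*d^3 - 54*d^2 - 51*d + 50*n^3 + n^2*(40*d + 65) + n*(-74*d^2 - 89*d - 17) - 14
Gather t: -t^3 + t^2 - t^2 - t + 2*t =-t^3 + t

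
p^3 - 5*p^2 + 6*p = p*(p - 3)*(p - 2)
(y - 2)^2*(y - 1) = y^3 - 5*y^2 + 8*y - 4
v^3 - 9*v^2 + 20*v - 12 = (v - 6)*(v - 2)*(v - 1)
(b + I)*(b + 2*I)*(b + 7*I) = b^3 + 10*I*b^2 - 23*b - 14*I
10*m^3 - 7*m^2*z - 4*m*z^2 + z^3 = (-5*m + z)*(-m + z)*(2*m + z)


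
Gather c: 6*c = 6*c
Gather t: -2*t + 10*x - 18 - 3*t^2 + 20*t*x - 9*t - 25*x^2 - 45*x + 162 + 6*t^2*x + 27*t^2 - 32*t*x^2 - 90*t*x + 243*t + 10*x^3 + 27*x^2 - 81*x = t^2*(6*x + 24) + t*(-32*x^2 - 70*x + 232) + 10*x^3 + 2*x^2 - 116*x + 144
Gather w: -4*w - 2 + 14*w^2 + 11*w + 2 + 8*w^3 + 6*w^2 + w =8*w^3 + 20*w^2 + 8*w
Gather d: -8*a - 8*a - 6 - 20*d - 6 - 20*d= -16*a - 40*d - 12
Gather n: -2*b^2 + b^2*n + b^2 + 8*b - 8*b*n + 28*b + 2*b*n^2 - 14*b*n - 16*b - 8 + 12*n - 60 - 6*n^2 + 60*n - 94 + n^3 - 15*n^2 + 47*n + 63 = -b^2 + 20*b + n^3 + n^2*(2*b - 21) + n*(b^2 - 22*b + 119) - 99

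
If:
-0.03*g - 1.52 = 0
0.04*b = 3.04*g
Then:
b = -3850.67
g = -50.67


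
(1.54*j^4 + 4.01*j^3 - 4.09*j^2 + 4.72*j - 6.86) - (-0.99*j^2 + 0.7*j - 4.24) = 1.54*j^4 + 4.01*j^3 - 3.1*j^2 + 4.02*j - 2.62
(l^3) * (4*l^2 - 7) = 4*l^5 - 7*l^3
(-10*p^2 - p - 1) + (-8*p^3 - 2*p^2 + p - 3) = -8*p^3 - 12*p^2 - 4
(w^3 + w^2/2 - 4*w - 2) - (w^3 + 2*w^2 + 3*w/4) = -3*w^2/2 - 19*w/4 - 2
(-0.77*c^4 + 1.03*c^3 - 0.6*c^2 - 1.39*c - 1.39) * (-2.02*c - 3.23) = 1.5554*c^5 + 0.4065*c^4 - 2.1149*c^3 + 4.7458*c^2 + 7.2975*c + 4.4897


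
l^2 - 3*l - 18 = (l - 6)*(l + 3)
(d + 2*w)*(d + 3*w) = d^2 + 5*d*w + 6*w^2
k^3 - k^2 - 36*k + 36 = (k - 6)*(k - 1)*(k + 6)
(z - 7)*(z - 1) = z^2 - 8*z + 7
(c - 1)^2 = c^2 - 2*c + 1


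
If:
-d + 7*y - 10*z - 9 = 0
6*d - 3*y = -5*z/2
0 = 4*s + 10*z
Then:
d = 25*z/78 + 9/13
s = -5*z/2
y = 115*z/78 + 18/13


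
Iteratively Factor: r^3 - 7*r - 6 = (r + 2)*(r^2 - 2*r - 3) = (r + 1)*(r + 2)*(r - 3)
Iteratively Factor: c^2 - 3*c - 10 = (c + 2)*(c - 5)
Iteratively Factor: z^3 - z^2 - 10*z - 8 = (z + 2)*(z^2 - 3*z - 4) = (z - 4)*(z + 2)*(z + 1)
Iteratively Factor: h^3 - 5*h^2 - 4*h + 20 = (h - 2)*(h^2 - 3*h - 10) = (h - 2)*(h + 2)*(h - 5)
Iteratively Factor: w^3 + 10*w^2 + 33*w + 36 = (w + 3)*(w^2 + 7*w + 12) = (w + 3)^2*(w + 4)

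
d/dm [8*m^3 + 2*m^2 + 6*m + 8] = 24*m^2 + 4*m + 6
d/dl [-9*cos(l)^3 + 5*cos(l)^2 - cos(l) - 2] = (27*cos(l)^2 - 10*cos(l) + 1)*sin(l)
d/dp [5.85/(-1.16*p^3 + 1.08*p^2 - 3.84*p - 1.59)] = (20.358*p^2 - 12.636*p + 22.464)/(1.16*p^3 - 1.08*p^2 + 3.84*p + 1.59)^2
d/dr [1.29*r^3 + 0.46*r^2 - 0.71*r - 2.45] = 3.87*r^2 + 0.92*r - 0.71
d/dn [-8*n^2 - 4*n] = -16*n - 4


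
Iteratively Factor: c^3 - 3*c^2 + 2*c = (c)*(c^2 - 3*c + 2) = c*(c - 2)*(c - 1)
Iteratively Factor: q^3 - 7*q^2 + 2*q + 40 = (q - 4)*(q^2 - 3*q - 10) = (q - 5)*(q - 4)*(q + 2)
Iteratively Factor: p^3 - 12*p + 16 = (p - 2)*(p^2 + 2*p - 8) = (p - 2)^2*(p + 4)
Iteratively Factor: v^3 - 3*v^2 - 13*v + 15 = (v + 3)*(v^2 - 6*v + 5) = (v - 1)*(v + 3)*(v - 5)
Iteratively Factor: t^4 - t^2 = (t)*(t^3 - t) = t*(t + 1)*(t^2 - t) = t*(t - 1)*(t + 1)*(t)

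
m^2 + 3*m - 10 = (m - 2)*(m + 5)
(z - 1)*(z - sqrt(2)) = z^2 - sqrt(2)*z - z + sqrt(2)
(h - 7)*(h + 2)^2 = h^3 - 3*h^2 - 24*h - 28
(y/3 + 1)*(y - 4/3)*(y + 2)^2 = y^4/3 + 17*y^3/9 + 20*y^2/9 - 28*y/9 - 16/3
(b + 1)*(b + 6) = b^2 + 7*b + 6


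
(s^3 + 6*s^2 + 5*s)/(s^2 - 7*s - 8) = s*(s + 5)/(s - 8)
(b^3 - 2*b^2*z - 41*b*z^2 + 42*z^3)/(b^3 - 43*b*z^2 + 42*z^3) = (-b^2 + b*z + 42*z^2)/(-b^2 - b*z + 42*z^2)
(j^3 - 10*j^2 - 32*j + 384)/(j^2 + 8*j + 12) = (j^2 - 16*j + 64)/(j + 2)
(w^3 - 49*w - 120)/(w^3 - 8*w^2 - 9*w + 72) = (w + 5)/(w - 3)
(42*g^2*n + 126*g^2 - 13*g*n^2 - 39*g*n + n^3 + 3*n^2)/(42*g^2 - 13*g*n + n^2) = n + 3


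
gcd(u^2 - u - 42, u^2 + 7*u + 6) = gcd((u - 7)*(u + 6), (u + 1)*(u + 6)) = u + 6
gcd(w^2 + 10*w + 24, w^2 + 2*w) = 1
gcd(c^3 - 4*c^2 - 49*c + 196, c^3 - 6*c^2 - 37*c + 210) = c - 7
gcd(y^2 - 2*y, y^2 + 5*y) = y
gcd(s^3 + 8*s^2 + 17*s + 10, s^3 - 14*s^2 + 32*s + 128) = s + 2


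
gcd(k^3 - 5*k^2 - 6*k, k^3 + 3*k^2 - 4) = 1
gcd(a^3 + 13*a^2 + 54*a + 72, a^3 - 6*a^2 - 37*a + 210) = a + 6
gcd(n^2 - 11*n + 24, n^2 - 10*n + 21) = n - 3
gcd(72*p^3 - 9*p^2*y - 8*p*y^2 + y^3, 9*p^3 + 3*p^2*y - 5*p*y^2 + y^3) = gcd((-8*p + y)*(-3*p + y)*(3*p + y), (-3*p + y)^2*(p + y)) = -3*p + y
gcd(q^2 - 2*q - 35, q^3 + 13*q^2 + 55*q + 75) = q + 5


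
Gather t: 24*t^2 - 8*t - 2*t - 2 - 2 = 24*t^2 - 10*t - 4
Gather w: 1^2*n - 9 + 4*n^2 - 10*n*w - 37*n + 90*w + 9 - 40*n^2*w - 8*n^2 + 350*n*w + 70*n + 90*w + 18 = -4*n^2 + 34*n + w*(-40*n^2 + 340*n + 180) + 18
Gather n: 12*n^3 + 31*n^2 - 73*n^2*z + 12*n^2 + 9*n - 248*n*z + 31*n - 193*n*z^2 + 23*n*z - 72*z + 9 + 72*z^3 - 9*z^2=12*n^3 + n^2*(43 - 73*z) + n*(-193*z^2 - 225*z + 40) + 72*z^3 - 9*z^2 - 72*z + 9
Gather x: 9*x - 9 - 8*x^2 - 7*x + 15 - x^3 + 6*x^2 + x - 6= -x^3 - 2*x^2 + 3*x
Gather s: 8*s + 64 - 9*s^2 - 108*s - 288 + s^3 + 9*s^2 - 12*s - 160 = s^3 - 112*s - 384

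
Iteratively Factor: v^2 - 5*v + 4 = (v - 1)*(v - 4)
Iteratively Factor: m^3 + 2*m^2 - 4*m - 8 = (m - 2)*(m^2 + 4*m + 4) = (m - 2)*(m + 2)*(m + 2)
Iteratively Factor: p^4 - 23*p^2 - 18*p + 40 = (p - 1)*(p^3 + p^2 - 22*p - 40) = (p - 1)*(p + 2)*(p^2 - p - 20) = (p - 5)*(p - 1)*(p + 2)*(p + 4)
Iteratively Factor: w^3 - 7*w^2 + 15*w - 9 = (w - 1)*(w^2 - 6*w + 9) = (w - 3)*(w - 1)*(w - 3)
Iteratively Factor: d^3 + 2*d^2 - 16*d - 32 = (d + 2)*(d^2 - 16) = (d - 4)*(d + 2)*(d + 4)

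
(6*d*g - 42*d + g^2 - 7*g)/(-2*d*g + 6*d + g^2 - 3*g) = (-6*d*g + 42*d - g^2 + 7*g)/(2*d*g - 6*d - g^2 + 3*g)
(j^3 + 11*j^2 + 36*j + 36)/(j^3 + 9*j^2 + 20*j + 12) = (j + 3)/(j + 1)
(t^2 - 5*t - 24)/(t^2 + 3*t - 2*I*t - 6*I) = (t - 8)/(t - 2*I)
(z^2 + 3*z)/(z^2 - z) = (z + 3)/(z - 1)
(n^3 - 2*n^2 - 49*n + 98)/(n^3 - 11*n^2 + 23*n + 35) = (n^2 + 5*n - 14)/(n^2 - 4*n - 5)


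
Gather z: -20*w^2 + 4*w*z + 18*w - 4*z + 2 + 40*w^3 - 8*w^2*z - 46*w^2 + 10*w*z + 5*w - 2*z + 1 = 40*w^3 - 66*w^2 + 23*w + z*(-8*w^2 + 14*w - 6) + 3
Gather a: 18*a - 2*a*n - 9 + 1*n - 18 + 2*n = a*(18 - 2*n) + 3*n - 27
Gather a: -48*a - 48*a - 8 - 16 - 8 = -96*a - 32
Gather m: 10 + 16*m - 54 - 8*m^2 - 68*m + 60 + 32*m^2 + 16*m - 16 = 24*m^2 - 36*m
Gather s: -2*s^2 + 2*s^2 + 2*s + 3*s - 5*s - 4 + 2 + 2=0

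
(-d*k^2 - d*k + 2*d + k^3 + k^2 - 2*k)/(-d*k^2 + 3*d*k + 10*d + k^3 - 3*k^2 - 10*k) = (k - 1)/(k - 5)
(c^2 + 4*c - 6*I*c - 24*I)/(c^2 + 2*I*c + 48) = (c + 4)/(c + 8*I)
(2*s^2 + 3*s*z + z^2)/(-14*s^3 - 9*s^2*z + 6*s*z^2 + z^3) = (2*s + z)/(-14*s^2 + 5*s*z + z^2)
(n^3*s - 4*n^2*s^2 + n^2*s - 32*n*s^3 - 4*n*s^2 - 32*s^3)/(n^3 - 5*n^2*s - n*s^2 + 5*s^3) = s*(n^3 - 4*n^2*s + n^2 - 32*n*s^2 - 4*n*s - 32*s^2)/(n^3 - 5*n^2*s - n*s^2 + 5*s^3)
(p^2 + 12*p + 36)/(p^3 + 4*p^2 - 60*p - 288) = 1/(p - 8)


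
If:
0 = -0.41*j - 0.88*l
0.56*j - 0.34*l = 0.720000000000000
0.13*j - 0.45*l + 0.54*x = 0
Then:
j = 1.00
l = -0.47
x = -0.63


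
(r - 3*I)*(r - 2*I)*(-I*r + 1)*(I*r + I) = r^4 + r^3 - 4*I*r^3 - r^2 - 4*I*r^2 - r - 6*I*r - 6*I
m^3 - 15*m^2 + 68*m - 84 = (m - 7)*(m - 6)*(m - 2)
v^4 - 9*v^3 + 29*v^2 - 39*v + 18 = (v - 3)^2*(v - 2)*(v - 1)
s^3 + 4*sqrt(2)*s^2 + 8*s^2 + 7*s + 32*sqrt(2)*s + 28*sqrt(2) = (s + 1)*(s + 7)*(s + 4*sqrt(2))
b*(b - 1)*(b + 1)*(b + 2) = b^4 + 2*b^3 - b^2 - 2*b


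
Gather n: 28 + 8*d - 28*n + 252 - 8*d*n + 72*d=80*d + n*(-8*d - 28) + 280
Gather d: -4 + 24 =20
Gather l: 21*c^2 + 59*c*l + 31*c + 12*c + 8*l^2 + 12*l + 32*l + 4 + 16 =21*c^2 + 43*c + 8*l^2 + l*(59*c + 44) + 20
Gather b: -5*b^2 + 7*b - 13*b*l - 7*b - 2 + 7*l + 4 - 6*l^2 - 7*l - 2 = -5*b^2 - 13*b*l - 6*l^2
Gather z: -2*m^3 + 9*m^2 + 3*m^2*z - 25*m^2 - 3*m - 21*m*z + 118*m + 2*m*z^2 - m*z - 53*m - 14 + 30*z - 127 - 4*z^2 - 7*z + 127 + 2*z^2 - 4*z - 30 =-2*m^3 - 16*m^2 + 62*m + z^2*(2*m - 2) + z*(3*m^2 - 22*m + 19) - 44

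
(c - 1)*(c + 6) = c^2 + 5*c - 6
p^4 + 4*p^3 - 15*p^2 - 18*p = p*(p - 3)*(p + 1)*(p + 6)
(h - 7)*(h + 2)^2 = h^3 - 3*h^2 - 24*h - 28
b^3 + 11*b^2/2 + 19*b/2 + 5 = (b + 1)*(b + 2)*(b + 5/2)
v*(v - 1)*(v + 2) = v^3 + v^2 - 2*v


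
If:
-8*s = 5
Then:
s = -5/8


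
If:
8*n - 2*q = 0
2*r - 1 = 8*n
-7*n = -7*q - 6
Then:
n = -2/7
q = -8/7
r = -9/14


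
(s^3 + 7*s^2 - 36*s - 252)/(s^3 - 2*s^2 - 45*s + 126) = (s + 6)/(s - 3)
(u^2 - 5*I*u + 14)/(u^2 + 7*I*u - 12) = (u^2 - 5*I*u + 14)/(u^2 + 7*I*u - 12)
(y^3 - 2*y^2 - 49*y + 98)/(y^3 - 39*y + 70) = (y - 7)/(y - 5)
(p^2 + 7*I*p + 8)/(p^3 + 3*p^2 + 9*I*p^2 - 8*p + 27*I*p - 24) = (p - I)/(p^2 + p*(3 + I) + 3*I)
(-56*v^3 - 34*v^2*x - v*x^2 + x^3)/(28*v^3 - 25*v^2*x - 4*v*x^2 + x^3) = (2*v + x)/(-v + x)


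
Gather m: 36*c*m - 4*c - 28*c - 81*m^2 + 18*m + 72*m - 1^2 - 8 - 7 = -32*c - 81*m^2 + m*(36*c + 90) - 16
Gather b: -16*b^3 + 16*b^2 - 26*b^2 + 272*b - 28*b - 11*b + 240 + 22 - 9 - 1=-16*b^3 - 10*b^2 + 233*b + 252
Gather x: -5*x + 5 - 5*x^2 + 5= -5*x^2 - 5*x + 10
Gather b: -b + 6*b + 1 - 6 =5*b - 5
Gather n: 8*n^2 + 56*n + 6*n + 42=8*n^2 + 62*n + 42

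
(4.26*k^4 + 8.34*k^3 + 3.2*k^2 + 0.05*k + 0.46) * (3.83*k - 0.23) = 16.3158*k^5 + 30.9624*k^4 + 10.3378*k^3 - 0.5445*k^2 + 1.7503*k - 0.1058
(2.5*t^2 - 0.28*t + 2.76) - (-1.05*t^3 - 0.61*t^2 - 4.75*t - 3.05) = 1.05*t^3 + 3.11*t^2 + 4.47*t + 5.81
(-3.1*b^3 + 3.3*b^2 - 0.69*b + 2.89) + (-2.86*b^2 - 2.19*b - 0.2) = -3.1*b^3 + 0.44*b^2 - 2.88*b + 2.69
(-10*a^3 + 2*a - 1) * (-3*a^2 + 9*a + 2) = 30*a^5 - 90*a^4 - 26*a^3 + 21*a^2 - 5*a - 2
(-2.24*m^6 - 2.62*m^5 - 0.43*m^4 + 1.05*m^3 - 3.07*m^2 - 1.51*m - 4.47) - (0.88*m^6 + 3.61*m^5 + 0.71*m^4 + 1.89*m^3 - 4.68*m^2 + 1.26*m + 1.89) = -3.12*m^6 - 6.23*m^5 - 1.14*m^4 - 0.84*m^3 + 1.61*m^2 - 2.77*m - 6.36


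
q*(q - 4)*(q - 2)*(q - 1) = q^4 - 7*q^3 + 14*q^2 - 8*q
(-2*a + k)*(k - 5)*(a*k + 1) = -2*a^2*k^2 + 10*a^2*k + a*k^3 - 5*a*k^2 - 2*a*k + 10*a + k^2 - 5*k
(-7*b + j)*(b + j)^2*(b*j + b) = -7*b^4*j - 7*b^4 - 13*b^3*j^2 - 13*b^3*j - 5*b^2*j^3 - 5*b^2*j^2 + b*j^4 + b*j^3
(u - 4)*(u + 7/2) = u^2 - u/2 - 14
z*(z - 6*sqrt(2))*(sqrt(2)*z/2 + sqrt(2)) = sqrt(2)*z^3/2 - 6*z^2 + sqrt(2)*z^2 - 12*z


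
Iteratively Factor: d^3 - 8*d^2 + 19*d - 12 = (d - 3)*(d^2 - 5*d + 4) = (d - 3)*(d - 1)*(d - 4)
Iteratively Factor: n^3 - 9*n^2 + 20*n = (n - 4)*(n^2 - 5*n) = n*(n - 4)*(n - 5)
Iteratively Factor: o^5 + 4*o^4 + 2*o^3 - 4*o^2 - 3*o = (o + 1)*(o^4 + 3*o^3 - o^2 - 3*o) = (o - 1)*(o + 1)*(o^3 + 4*o^2 + 3*o) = (o - 1)*(o + 1)*(o + 3)*(o^2 + o) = (o - 1)*(o + 1)^2*(o + 3)*(o)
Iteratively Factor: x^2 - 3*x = (x)*(x - 3)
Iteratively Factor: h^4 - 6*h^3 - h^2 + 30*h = (h + 2)*(h^3 - 8*h^2 + 15*h) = h*(h + 2)*(h^2 - 8*h + 15) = h*(h - 5)*(h + 2)*(h - 3)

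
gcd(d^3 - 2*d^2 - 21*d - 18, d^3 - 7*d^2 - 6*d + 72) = d^2 - 3*d - 18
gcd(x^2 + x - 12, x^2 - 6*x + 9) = x - 3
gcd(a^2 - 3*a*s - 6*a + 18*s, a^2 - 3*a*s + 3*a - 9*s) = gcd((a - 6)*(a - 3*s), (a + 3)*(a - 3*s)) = -a + 3*s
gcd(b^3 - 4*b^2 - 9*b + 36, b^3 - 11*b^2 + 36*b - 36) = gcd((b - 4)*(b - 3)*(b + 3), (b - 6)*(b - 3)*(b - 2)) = b - 3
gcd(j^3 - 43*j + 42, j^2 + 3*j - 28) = j + 7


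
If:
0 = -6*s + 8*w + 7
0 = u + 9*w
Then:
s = 4*w/3 + 7/6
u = -9*w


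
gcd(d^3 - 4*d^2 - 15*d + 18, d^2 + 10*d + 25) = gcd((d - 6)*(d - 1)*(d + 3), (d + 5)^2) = 1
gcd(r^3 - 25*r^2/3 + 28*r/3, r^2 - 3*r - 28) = r - 7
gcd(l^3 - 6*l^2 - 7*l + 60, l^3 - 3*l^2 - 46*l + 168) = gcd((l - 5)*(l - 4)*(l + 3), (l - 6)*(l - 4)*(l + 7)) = l - 4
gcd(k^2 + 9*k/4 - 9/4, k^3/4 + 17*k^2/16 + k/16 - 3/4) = k - 3/4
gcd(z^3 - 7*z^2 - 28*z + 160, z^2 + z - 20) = z^2 + z - 20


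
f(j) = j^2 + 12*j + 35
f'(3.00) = 18.00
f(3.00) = 80.00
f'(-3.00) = 6.00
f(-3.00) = 8.00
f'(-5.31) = 1.38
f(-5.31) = -0.52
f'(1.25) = 14.50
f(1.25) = 51.56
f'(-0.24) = 11.52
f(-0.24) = 32.18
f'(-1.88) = 8.24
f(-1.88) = 15.97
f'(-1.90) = 8.20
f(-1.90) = 15.81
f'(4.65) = 21.30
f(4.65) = 112.42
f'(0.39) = 12.78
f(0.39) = 39.83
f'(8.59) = 29.18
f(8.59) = 211.87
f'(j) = 2*j + 12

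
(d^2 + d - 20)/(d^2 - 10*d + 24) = (d + 5)/(d - 6)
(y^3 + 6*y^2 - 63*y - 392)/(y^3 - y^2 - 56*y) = (y + 7)/y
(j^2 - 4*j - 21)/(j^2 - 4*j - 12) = (-j^2 + 4*j + 21)/(-j^2 + 4*j + 12)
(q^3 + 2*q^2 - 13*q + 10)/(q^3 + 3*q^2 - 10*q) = (q - 1)/q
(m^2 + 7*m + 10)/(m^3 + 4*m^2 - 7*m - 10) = (m + 2)/(m^2 - m - 2)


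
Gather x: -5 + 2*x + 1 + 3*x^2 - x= 3*x^2 + x - 4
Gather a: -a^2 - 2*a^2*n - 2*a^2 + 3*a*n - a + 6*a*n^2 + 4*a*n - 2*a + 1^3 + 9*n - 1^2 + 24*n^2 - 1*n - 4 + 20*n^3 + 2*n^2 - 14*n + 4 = a^2*(-2*n - 3) + a*(6*n^2 + 7*n - 3) + 20*n^3 + 26*n^2 - 6*n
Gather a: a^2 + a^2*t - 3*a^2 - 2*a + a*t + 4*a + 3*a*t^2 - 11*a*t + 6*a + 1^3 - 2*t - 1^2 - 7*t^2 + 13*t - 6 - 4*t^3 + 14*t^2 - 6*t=a^2*(t - 2) + a*(3*t^2 - 10*t + 8) - 4*t^3 + 7*t^2 + 5*t - 6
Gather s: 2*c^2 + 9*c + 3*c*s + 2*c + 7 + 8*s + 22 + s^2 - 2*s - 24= 2*c^2 + 11*c + s^2 + s*(3*c + 6) + 5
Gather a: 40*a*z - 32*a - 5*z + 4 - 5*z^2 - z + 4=a*(40*z - 32) - 5*z^2 - 6*z + 8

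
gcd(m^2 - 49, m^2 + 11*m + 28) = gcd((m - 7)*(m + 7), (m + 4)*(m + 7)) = m + 7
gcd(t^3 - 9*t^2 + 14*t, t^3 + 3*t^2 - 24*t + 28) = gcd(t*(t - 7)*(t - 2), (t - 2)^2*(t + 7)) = t - 2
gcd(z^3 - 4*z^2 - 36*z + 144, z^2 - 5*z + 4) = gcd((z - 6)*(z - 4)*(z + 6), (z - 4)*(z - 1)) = z - 4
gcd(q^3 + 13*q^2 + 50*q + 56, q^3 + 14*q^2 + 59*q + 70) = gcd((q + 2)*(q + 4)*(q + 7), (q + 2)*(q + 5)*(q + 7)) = q^2 + 9*q + 14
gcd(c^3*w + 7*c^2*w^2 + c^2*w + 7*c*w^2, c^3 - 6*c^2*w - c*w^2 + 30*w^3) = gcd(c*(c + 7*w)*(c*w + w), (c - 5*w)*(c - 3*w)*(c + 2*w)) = 1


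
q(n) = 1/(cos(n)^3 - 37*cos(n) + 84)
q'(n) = (3*sin(n)*cos(n)^2 - 37*sin(n))/(cos(n)^3 - 37*cos(n) + 84)^2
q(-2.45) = 0.01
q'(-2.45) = 0.00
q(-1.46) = 0.01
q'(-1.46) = 0.01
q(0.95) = 0.02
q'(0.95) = -0.01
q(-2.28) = 0.01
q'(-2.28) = 0.00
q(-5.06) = 0.01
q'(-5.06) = -0.01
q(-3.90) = 0.01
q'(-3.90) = -0.00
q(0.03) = 0.02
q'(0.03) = -0.00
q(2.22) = 0.01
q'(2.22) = -0.00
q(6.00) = 0.02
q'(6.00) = 0.00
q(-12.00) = 0.02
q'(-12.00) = -0.00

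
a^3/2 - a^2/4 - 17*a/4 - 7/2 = (a/2 + 1)*(a - 7/2)*(a + 1)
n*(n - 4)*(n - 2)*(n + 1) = n^4 - 5*n^3 + 2*n^2 + 8*n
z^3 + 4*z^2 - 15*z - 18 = (z - 3)*(z + 1)*(z + 6)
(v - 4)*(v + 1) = v^2 - 3*v - 4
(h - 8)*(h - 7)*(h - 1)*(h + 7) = h^4 - 9*h^3 - 41*h^2 + 441*h - 392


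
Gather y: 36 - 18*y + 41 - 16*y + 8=85 - 34*y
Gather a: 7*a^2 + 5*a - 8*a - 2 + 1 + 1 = 7*a^2 - 3*a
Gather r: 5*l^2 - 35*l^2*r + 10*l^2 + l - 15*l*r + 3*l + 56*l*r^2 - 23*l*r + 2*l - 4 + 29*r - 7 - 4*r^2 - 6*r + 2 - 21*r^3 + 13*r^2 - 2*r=15*l^2 + 6*l - 21*r^3 + r^2*(56*l + 9) + r*(-35*l^2 - 38*l + 21) - 9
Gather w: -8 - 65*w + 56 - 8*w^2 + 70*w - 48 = -8*w^2 + 5*w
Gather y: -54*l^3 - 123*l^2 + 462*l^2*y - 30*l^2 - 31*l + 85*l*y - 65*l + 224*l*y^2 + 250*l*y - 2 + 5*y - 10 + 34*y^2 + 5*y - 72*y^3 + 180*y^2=-54*l^3 - 153*l^2 - 96*l - 72*y^3 + y^2*(224*l + 214) + y*(462*l^2 + 335*l + 10) - 12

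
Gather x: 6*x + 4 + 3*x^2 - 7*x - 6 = 3*x^2 - x - 2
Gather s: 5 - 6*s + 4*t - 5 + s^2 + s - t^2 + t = s^2 - 5*s - t^2 + 5*t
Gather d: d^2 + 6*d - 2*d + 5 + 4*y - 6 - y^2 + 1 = d^2 + 4*d - y^2 + 4*y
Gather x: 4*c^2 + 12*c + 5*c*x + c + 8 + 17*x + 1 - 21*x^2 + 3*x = 4*c^2 + 13*c - 21*x^2 + x*(5*c + 20) + 9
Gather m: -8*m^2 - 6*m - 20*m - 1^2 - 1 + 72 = -8*m^2 - 26*m + 70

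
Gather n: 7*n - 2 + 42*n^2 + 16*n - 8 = 42*n^2 + 23*n - 10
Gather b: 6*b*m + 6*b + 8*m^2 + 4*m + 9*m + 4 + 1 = b*(6*m + 6) + 8*m^2 + 13*m + 5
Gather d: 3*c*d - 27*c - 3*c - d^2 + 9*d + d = -30*c - d^2 + d*(3*c + 10)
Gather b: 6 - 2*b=6 - 2*b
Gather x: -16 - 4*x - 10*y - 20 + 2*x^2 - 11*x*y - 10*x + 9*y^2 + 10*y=2*x^2 + x*(-11*y - 14) + 9*y^2 - 36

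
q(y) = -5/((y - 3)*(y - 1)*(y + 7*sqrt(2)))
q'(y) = 5/((y - 3)*(y - 1)*(y + 7*sqrt(2))^2) + 5/((y - 3)*(y - 1)^2*(y + 7*sqrt(2))) + 5/((y - 3)^2*(y - 1)*(y + 7*sqrt(2)))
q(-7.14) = -0.02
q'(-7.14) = 0.00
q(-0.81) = -0.08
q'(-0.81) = -0.06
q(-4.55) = -0.02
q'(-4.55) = 0.00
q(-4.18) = -0.02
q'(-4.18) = 0.00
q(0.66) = -0.60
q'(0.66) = -1.95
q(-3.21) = -0.03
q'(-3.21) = -0.00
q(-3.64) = -0.03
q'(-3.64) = -0.00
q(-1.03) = -0.07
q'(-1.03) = -0.04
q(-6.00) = -0.02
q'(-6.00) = 0.00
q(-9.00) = -0.05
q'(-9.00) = 0.04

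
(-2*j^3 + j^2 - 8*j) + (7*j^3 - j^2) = 5*j^3 - 8*j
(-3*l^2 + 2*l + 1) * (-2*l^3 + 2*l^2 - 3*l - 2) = 6*l^5 - 10*l^4 + 11*l^3 + 2*l^2 - 7*l - 2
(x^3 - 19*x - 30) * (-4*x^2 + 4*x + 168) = -4*x^5 + 4*x^4 + 244*x^3 + 44*x^2 - 3312*x - 5040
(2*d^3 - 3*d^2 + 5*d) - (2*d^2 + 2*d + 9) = 2*d^3 - 5*d^2 + 3*d - 9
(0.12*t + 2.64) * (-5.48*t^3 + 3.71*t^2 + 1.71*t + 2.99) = -0.6576*t^4 - 14.022*t^3 + 9.9996*t^2 + 4.8732*t + 7.8936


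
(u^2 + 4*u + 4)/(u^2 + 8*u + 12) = (u + 2)/(u + 6)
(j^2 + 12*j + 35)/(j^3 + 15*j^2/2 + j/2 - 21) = 2*(j + 5)/(2*j^2 + j - 6)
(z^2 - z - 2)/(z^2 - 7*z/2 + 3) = 2*(z + 1)/(2*z - 3)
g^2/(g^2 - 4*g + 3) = g^2/(g^2 - 4*g + 3)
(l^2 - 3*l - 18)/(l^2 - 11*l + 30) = (l + 3)/(l - 5)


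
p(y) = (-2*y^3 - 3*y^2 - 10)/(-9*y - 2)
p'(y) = (-6*y^2 - 6*y)/(-9*y - 2) + 9*(-2*y^3 - 3*y^2 - 10)/(-9*y - 2)^2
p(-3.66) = 1.55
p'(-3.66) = -1.44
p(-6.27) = 6.71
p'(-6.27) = -2.53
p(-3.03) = 0.72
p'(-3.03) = -1.21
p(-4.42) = 2.76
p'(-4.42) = -1.74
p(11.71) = 33.83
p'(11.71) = 5.48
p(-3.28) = 1.03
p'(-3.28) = -1.29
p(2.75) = 2.78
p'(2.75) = 1.38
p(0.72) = 1.45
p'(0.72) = -0.66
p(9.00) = 20.61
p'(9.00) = 4.27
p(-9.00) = 15.25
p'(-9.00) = -3.73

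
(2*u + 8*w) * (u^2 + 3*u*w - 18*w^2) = 2*u^3 + 14*u^2*w - 12*u*w^2 - 144*w^3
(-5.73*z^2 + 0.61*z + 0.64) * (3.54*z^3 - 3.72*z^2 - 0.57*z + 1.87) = -20.2842*z^5 + 23.475*z^4 + 3.2625*z^3 - 13.4436*z^2 + 0.7759*z + 1.1968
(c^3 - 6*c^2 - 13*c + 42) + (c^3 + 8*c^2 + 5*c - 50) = 2*c^3 + 2*c^2 - 8*c - 8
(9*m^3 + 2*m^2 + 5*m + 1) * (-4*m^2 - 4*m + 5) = -36*m^5 - 44*m^4 + 17*m^3 - 14*m^2 + 21*m + 5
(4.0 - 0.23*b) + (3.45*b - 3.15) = 3.22*b + 0.85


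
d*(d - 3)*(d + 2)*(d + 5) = d^4 + 4*d^3 - 11*d^2 - 30*d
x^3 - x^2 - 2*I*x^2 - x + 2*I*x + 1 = (x - 1)*(x - I)^2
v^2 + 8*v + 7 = (v + 1)*(v + 7)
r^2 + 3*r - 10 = (r - 2)*(r + 5)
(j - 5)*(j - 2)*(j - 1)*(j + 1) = j^4 - 7*j^3 + 9*j^2 + 7*j - 10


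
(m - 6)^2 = m^2 - 12*m + 36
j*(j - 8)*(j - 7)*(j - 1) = j^4 - 16*j^3 + 71*j^2 - 56*j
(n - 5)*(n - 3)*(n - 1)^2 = n^4 - 10*n^3 + 32*n^2 - 38*n + 15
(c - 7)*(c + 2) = c^2 - 5*c - 14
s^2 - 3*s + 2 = (s - 2)*(s - 1)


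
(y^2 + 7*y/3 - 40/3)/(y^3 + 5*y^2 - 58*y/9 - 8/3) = 3*(3*y^2 + 7*y - 40)/(9*y^3 + 45*y^2 - 58*y - 24)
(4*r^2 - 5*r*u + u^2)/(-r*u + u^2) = (-4*r + u)/u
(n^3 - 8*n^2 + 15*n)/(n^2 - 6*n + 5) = n*(n - 3)/(n - 1)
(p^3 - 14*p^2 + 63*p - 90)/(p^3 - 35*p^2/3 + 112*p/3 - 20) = 3*(p - 3)/(3*p - 2)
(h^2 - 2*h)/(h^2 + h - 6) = h/(h + 3)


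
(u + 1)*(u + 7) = u^2 + 8*u + 7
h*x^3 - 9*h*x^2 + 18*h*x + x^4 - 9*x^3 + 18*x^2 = x*(h + x)*(x - 6)*(x - 3)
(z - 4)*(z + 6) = z^2 + 2*z - 24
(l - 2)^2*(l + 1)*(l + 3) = l^4 - 9*l^2 + 4*l + 12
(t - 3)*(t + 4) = t^2 + t - 12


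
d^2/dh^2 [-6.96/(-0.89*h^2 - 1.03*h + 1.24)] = (-11.026032*h^2 - 12.760464*h + 6.96*(1.78*h + 1.03)*(3.56*h + 2.06) + 15.362112)/(0.89*h^2 + 1.03*h - 1.24)^3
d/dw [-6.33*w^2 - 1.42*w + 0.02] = -12.66*w - 1.42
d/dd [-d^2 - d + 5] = -2*d - 1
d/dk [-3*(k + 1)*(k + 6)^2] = 3*(-3*k - 8)*(k + 6)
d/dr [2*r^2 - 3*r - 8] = 4*r - 3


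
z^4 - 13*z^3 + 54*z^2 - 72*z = z*(z - 6)*(z - 4)*(z - 3)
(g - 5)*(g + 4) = g^2 - g - 20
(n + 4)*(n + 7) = n^2 + 11*n + 28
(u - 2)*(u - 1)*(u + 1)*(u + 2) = u^4 - 5*u^2 + 4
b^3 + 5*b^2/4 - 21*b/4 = b*(b - 7/4)*(b + 3)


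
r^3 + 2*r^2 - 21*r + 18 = (r - 3)*(r - 1)*(r + 6)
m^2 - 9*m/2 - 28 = (m - 8)*(m + 7/2)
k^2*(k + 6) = k^3 + 6*k^2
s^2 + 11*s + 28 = (s + 4)*(s + 7)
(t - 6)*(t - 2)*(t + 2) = t^3 - 6*t^2 - 4*t + 24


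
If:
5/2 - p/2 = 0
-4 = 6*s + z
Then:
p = 5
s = -z/6 - 2/3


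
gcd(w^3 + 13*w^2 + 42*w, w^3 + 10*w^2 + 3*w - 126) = w^2 + 13*w + 42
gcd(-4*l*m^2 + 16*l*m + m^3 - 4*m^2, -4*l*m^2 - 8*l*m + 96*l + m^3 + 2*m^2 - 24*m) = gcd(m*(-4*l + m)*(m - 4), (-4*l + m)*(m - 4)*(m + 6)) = 4*l*m - 16*l - m^2 + 4*m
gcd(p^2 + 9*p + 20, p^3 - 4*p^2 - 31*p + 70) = p + 5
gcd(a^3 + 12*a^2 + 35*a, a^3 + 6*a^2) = a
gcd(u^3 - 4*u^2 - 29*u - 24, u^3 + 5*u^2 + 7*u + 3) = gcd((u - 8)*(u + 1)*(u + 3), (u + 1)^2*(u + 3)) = u^2 + 4*u + 3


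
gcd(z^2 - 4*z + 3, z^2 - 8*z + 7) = z - 1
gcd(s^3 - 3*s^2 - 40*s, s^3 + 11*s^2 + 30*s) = s^2 + 5*s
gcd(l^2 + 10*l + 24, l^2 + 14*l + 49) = 1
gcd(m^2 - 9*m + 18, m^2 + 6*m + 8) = 1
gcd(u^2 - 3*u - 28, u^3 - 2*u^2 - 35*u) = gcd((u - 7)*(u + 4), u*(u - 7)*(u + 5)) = u - 7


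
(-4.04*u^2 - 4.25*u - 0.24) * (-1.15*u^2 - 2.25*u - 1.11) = 4.646*u^4 + 13.9775*u^3 + 14.3229*u^2 + 5.2575*u + 0.2664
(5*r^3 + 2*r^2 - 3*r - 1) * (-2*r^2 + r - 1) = -10*r^5 + r^4 + 3*r^3 - 3*r^2 + 2*r + 1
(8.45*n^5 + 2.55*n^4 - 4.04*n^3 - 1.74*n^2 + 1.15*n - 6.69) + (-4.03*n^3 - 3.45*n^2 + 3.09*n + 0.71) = 8.45*n^5 + 2.55*n^4 - 8.07*n^3 - 5.19*n^2 + 4.24*n - 5.98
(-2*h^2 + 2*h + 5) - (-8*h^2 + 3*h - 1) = 6*h^2 - h + 6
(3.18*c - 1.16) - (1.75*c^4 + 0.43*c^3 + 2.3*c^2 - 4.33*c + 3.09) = -1.75*c^4 - 0.43*c^3 - 2.3*c^2 + 7.51*c - 4.25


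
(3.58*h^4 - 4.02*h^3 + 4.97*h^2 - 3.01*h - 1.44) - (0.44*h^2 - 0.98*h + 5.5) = 3.58*h^4 - 4.02*h^3 + 4.53*h^2 - 2.03*h - 6.94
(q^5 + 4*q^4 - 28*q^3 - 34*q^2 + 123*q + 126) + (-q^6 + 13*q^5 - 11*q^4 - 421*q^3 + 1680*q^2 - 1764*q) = -q^6 + 14*q^5 - 7*q^4 - 449*q^3 + 1646*q^2 - 1641*q + 126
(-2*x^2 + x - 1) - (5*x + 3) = -2*x^2 - 4*x - 4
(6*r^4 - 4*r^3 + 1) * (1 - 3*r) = -18*r^5 + 18*r^4 - 4*r^3 - 3*r + 1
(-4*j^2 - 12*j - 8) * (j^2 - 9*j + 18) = -4*j^4 + 24*j^3 + 28*j^2 - 144*j - 144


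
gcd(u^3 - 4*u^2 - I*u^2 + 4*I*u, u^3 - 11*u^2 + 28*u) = u^2 - 4*u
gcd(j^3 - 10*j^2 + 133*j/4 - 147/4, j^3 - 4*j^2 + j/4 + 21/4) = j - 7/2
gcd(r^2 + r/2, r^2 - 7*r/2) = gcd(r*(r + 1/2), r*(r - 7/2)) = r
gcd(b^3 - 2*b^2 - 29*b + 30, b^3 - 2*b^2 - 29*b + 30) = b^3 - 2*b^2 - 29*b + 30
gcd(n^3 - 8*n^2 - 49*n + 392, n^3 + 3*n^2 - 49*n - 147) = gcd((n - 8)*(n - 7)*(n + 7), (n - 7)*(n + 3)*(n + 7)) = n^2 - 49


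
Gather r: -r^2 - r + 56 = -r^2 - r + 56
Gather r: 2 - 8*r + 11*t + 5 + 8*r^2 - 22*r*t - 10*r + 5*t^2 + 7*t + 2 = 8*r^2 + r*(-22*t - 18) + 5*t^2 + 18*t + 9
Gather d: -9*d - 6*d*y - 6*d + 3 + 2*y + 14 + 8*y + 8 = d*(-6*y - 15) + 10*y + 25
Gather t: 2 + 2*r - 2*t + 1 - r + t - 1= r - t + 2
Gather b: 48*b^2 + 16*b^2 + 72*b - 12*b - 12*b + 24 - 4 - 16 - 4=64*b^2 + 48*b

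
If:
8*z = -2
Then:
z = -1/4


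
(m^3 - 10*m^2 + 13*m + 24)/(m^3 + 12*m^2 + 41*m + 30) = (m^2 - 11*m + 24)/(m^2 + 11*m + 30)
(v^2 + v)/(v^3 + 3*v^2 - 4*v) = (v + 1)/(v^2 + 3*v - 4)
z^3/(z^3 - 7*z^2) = z/(z - 7)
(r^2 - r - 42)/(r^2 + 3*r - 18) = (r - 7)/(r - 3)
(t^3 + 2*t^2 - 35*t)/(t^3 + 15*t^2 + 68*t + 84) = t*(t - 5)/(t^2 + 8*t + 12)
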